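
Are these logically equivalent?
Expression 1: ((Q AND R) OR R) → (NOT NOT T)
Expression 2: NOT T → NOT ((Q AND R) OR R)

Yes, Contrapositive is always equivalent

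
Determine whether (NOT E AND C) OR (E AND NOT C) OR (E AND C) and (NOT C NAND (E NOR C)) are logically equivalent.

Yes, they are equivalent — the two output columns agree on all 4 assignments:
E | C | Expression 1 | Expression 2
-----------------------------------
0 | 0 | 0 | 0
0 | 1 | 1 | 1
1 | 0 | 1 | 1
1 | 1 | 1 | 1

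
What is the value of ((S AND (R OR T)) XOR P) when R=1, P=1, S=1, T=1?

Substituting: ((1 AND (1 OR 1)) XOR 1)
= 0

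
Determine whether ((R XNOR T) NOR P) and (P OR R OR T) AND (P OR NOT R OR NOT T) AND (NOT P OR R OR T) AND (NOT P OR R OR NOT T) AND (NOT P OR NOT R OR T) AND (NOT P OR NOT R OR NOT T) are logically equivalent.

Yes, they are equivalent — the two output columns agree on all 8 assignments:
P | R | T | Expression 1 | Expression 2
---------------------------------------
0 | 0 | 0 | 0 | 0
0 | 0 | 1 | 1 | 1
0 | 1 | 0 | 1 | 1
0 | 1 | 1 | 0 | 0
1 | 0 | 0 | 0 | 0
1 | 0 | 1 | 0 | 0
1 | 1 | 0 | 0 | 0
1 | 1 | 1 | 0 | 0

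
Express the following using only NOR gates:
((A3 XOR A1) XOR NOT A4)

((((((((A3 NOR A1) NOR (A3 NOR A1)) NOR ((A3 NOR A1) NOR (A3 NOR A1))) NOR ((((A3 NOR A3) NOR (A1 NOR A1)) NOR ((A3 NOR A3) NOR (A1 NOR A1))) NOR (((A3 NOR A3) NOR (A1 NOR A1)) NOR ((A3 NOR A3) NOR (A1 NOR A1))))) NOR (A4 NOR A4)) NOR (((((A3 NOR A1) NOR (A3 NOR A1)) NOR ((A3 NOR A1) NOR (A3 NOR A1))) NOR ((((A3 NOR A3) NOR (A1 NOR A1)) NOR ((A3 NOR A3) NOR (A1 NOR A1))) NOR (((A3 NOR A3) NOR (A1 NOR A1)) NOR ((A3 NOR A3) NOR (A1 NOR A1))))) NOR (A4 NOR A4))) NOR ((((((A3 NOR A1) NOR (A3 NOR A1)) NOR ((A3 NOR A1) NOR (A3 NOR A1))) NOR ((((A3 NOR A3) NOR (A1 NOR A1)) NOR ((A3 NOR A3) NOR (A1 NOR A1))) NOR (((A3 NOR A3) NOR (A1 NOR A1)) NOR ((A3 NOR A3) NOR (A1 NOR A1))))) NOR (A4 NOR A4)) NOR (((((A3 NOR A1) NOR (A3 NOR A1)) NOR ((A3 NOR A1) NOR (A3 NOR A1))) NOR ((((A3 NOR A3) NOR (A1 NOR A1)) NOR ((A3 NOR A3) NOR (A1 NOR A1))) NOR (((A3 NOR A3) NOR (A1 NOR A1)) NOR ((A3 NOR A3) NOR (A1 NOR A1))))) NOR (A4 NOR A4)))) NOR ((((((((A3 NOR A1) NOR (A3 NOR A1)) NOR ((A3 NOR A1) NOR (A3 NOR A1))) NOR ((((A3 NOR A3) NOR (A1 NOR A1)) NOR ((A3 NOR A3) NOR (A1 NOR A1))) NOR (((A3 NOR A3) NOR (A1 NOR A1)) NOR ((A3 NOR A3) NOR (A1 NOR A1))))) NOR ((((A3 NOR A1) NOR (A3 NOR A1)) NOR ((A3 NOR A1) NOR (A3 NOR A1))) NOR ((((A3 NOR A3) NOR (A1 NOR A1)) NOR ((A3 NOR A3) NOR (A1 NOR A1))) NOR (((A3 NOR A3) NOR (A1 NOR A1)) NOR ((A3 NOR A3) NOR (A1 NOR A1)))))) NOR ((A4 NOR A4) NOR (A4 NOR A4))) NOR ((((((A3 NOR A1) NOR (A3 NOR A1)) NOR ((A3 NOR A1) NOR (A3 NOR A1))) NOR ((((A3 NOR A3) NOR (A1 NOR A1)) NOR ((A3 NOR A3) NOR (A1 NOR A1))) NOR (((A3 NOR A3) NOR (A1 NOR A1)) NOR ((A3 NOR A3) NOR (A1 NOR A1))))) NOR ((((A3 NOR A1) NOR (A3 NOR A1)) NOR ((A3 NOR A1) NOR (A3 NOR A1))) NOR ((((A3 NOR A3) NOR (A1 NOR A1)) NOR ((A3 NOR A3) NOR (A1 NOR A1))) NOR (((A3 NOR A3) NOR (A1 NOR A1)) NOR ((A3 NOR A3) NOR (A1 NOR A1)))))) NOR ((A4 NOR A4) NOR (A4 NOR A4)))) NOR (((((((A3 NOR A1) NOR (A3 NOR A1)) NOR ((A3 NOR A1) NOR (A3 NOR A1))) NOR ((((A3 NOR A3) NOR (A1 NOR A1)) NOR ((A3 NOR A3) NOR (A1 NOR A1))) NOR (((A3 NOR A3) NOR (A1 NOR A1)) NOR ((A3 NOR A3) NOR (A1 NOR A1))))) NOR ((((A3 NOR A1) NOR (A3 NOR A1)) NOR ((A3 NOR A1) NOR (A3 NOR A1))) NOR ((((A3 NOR A3) NOR (A1 NOR A1)) NOR ((A3 NOR A3) NOR (A1 NOR A1))) NOR (((A3 NOR A3) NOR (A1 NOR A1)) NOR ((A3 NOR A3) NOR (A1 NOR A1)))))) NOR ((A4 NOR A4) NOR (A4 NOR A4))) NOR ((((((A3 NOR A1) NOR (A3 NOR A1)) NOR ((A3 NOR A1) NOR (A3 NOR A1))) NOR ((((A3 NOR A3) NOR (A1 NOR A1)) NOR ((A3 NOR A3) NOR (A1 NOR A1))) NOR (((A3 NOR A3) NOR (A1 NOR A1)) NOR ((A3 NOR A3) NOR (A1 NOR A1))))) NOR ((((A3 NOR A1) NOR (A3 NOR A1)) NOR ((A3 NOR A1) NOR (A3 NOR A1))) NOR ((((A3 NOR A3) NOR (A1 NOR A1)) NOR ((A3 NOR A3) NOR (A1 NOR A1))) NOR (((A3 NOR A3) NOR (A1 NOR A1)) NOR ((A3 NOR A3) NOR (A1 NOR A1)))))) NOR ((A4 NOR A4) NOR (A4 NOR A4))))))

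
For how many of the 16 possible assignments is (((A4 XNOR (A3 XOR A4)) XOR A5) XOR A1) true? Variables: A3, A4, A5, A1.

Satisfying assignments: (0,0,0,0), (0,0,1,1), (0,1,0,0), (0,1,1,1), (1,0,0,1), (1,0,1,0), (1,1,0,1), (1,1,1,0)
Count: 8 out of 16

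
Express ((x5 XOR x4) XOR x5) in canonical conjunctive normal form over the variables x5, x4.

(x5 OR x4) AND (NOT x5 OR x4)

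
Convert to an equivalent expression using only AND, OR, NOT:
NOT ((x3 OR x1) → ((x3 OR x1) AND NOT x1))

(x3 OR x1) AND NOT ((x3 OR x1) AND NOT x1)
(Negated implication: NOT(A → B) = A AND NOT B)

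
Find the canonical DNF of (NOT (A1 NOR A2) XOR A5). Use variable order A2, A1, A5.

(NOT A2 AND NOT A1 AND A5) OR (NOT A2 AND A1 AND NOT A5) OR (A2 AND NOT A1 AND NOT A5) OR (A2 AND A1 AND NOT A5)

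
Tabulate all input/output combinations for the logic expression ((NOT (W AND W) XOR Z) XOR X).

Z | W | X | Output
------------------
0 | 0 | 0 | 1
0 | 0 | 1 | 0
0 | 1 | 0 | 0
0 | 1 | 1 | 1
1 | 0 | 0 | 0
1 | 0 | 1 | 1
1 | 1 | 0 | 1
1 | 1 | 1 | 0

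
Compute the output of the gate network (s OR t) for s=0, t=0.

Substituting: (0 OR 0)
= 0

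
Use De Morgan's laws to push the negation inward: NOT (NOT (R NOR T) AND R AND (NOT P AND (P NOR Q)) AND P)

(R NOR T) OR NOT R OR NOT (NOT P AND (P NOR Q)) OR NOT P
De Morgan's: NOT(AND of terms) = OR of negations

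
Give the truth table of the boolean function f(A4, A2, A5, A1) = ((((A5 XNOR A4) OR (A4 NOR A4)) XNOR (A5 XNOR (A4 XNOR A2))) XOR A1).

A4 | A2 | A5 | A1 | Output
--------------------------
0 | 0 | 0 | 0 | 0
0 | 0 | 0 | 1 | 1
0 | 0 | 1 | 0 | 1
0 | 0 | 1 | 1 | 0
0 | 1 | 0 | 0 | 1
0 | 1 | 0 | 1 | 0
0 | 1 | 1 | 0 | 0
0 | 1 | 1 | 1 | 1
1 | 0 | 0 | 0 | 0
1 | 0 | 0 | 1 | 1
1 | 0 | 1 | 0 | 0
1 | 0 | 1 | 1 | 1
1 | 1 | 0 | 0 | 1
1 | 1 | 0 | 1 | 0
1 | 1 | 1 | 0 | 1
1 | 1 | 1 | 1 | 0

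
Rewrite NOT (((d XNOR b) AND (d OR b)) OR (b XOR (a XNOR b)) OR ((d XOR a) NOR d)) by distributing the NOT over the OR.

NOT ((d XNOR b) AND (d OR b)) AND NOT (b XOR (a XNOR b)) AND NOT ((d XOR a) NOR d)
De Morgan's: NOT(OR of terms) = AND of negations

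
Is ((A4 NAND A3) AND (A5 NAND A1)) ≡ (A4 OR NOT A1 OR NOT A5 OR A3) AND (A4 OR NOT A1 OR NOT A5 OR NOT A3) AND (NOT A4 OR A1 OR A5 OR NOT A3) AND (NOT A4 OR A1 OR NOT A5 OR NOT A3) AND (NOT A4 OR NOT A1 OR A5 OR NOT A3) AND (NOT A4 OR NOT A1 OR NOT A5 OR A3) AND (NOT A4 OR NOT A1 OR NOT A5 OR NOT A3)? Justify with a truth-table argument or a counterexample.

Yes, they are equivalent — the two output columns agree on all 16 assignments:
A4 | A1 | A5 | A3 | Expression 1 | Expression 2
-----------------------------------------------
0 | 0 | 0 | 0 | 1 | 1
0 | 0 | 0 | 1 | 1 | 1
0 | 0 | 1 | 0 | 1 | 1
0 | 0 | 1 | 1 | 1 | 1
0 | 1 | 0 | 0 | 1 | 1
0 | 1 | 0 | 1 | 1 | 1
0 | 1 | 1 | 0 | 0 | 0
0 | 1 | 1 | 1 | 0 | 0
1 | 0 | 0 | 0 | 1 | 1
1 | 0 | 0 | 1 | 0 | 0
1 | 0 | 1 | 0 | 1 | 1
1 | 0 | 1 | 1 | 0 | 0
1 | 1 | 0 | 0 | 1 | 1
1 | 1 | 0 | 1 | 0 | 0
1 | 1 | 1 | 0 | 0 | 0
1 | 1 | 1 | 1 | 0 | 0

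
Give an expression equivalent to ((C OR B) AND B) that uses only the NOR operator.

((((C NOR B) NOR (C NOR B)) NOR ((C NOR B) NOR (C NOR B))) NOR (B NOR B))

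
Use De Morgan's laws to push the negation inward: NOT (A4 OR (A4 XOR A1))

NOT A4 AND NOT (A4 XOR A1)
De Morgan's: NOT(OR of terms) = AND of negations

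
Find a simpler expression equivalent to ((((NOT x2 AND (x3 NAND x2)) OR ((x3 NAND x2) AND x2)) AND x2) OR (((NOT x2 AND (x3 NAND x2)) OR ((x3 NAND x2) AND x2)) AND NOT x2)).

By distribution ((E AND v) OR (E AND NOT v) = E) then distribution ((E AND v) OR (E AND NOT v) = E):
= (x3 NAND x2)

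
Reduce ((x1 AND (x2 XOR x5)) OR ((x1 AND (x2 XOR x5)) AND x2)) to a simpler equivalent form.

By absorption (E OR (E AND v) = E):
= (x1 AND (x2 XOR x5))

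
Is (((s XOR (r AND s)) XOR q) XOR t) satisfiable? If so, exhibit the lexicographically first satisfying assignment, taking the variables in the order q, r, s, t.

q=0, r=0, s=0, t=1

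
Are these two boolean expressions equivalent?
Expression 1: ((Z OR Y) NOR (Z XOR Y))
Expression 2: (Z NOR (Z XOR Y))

Yes, they are equivalent — the two output columns agree on all 4 assignments:
Z | Y | Expression 1 | Expression 2
-----------------------------------
0 | 0 | 1 | 1
0 | 1 | 0 | 0
1 | 0 | 0 | 0
1 | 1 | 0 | 0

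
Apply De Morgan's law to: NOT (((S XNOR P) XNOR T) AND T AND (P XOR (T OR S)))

NOT ((S XNOR P) XNOR T) OR NOT T OR NOT (P XOR (T OR S))
De Morgan's: NOT(AND of terms) = OR of negations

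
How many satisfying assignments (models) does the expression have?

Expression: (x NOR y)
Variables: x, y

Satisfying assignments: (0,0)
Count: 1 out of 4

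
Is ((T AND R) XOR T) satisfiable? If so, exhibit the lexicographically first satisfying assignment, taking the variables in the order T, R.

T=1, R=0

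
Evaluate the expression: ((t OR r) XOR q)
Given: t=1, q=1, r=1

Substituting: ((1 OR 1) XOR 1)
= 0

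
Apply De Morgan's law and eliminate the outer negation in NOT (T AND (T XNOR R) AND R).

NOT T OR NOT (T XNOR R) OR NOT R
De Morgan's: NOT(AND of terms) = OR of negations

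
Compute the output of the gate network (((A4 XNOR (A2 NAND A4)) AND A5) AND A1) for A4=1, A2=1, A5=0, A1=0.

Substituting: (((1 XNOR (1 NAND 1)) AND 0) AND 0)
= 0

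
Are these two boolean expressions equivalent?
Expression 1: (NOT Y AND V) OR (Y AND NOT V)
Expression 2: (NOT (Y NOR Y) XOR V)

Yes, they are equivalent — the two output columns agree on all 4 assignments:
Y | V | Expression 1 | Expression 2
-----------------------------------
0 | 0 | 0 | 0
0 | 1 | 1 | 1
1 | 0 | 1 | 1
1 | 1 | 0 | 0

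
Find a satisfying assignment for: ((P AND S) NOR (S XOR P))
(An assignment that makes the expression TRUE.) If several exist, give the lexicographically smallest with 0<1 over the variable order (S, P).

S=0, P=0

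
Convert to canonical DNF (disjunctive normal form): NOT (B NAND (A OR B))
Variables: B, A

(B AND NOT A) OR (B AND A)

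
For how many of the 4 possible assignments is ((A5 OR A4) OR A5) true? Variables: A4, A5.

Satisfying assignments: (0,1), (1,0), (1,1)
Count: 3 out of 4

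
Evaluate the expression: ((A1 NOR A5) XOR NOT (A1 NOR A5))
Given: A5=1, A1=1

Substituting: ((1 NOR 1) XOR NOT (1 NOR 1))
= 1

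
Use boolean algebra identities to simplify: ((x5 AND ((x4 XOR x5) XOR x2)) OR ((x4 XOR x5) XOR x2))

By absorption (E OR (E AND v) = E):
= ((x4 XOR x5) XOR x2)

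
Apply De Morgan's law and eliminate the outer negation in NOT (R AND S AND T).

NOT R OR NOT S OR NOT T
De Morgan's: NOT(AND of terms) = OR of negations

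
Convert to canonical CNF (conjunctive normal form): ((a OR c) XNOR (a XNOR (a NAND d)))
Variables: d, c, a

(d OR NOT c OR a) AND (NOT d OR c OR NOT a) AND (NOT d OR NOT c OR a) AND (NOT d OR NOT c OR NOT a)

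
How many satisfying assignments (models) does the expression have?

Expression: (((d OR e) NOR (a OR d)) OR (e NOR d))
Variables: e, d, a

Satisfying assignments: (0,0,0), (0,0,1)
Count: 2 out of 8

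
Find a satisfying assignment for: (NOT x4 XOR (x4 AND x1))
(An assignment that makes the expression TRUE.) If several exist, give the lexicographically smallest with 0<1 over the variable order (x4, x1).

x4=0, x1=0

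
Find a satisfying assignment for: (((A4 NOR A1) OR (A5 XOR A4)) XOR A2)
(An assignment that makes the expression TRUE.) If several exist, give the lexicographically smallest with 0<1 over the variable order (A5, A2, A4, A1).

A5=0, A2=0, A4=0, A1=0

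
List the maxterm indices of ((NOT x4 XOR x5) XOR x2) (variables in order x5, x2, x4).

ΠM(1, 2, 4, 7) = (x5 OR x2 OR NOT x4) AND (x5 OR NOT x2 OR x4) AND (NOT x5 OR x2 OR x4) AND (NOT x5 OR NOT x2 OR NOT x4)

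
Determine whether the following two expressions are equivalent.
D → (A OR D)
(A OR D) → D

No, Converse is not equivalent to original (counterexample: A=1, D=0)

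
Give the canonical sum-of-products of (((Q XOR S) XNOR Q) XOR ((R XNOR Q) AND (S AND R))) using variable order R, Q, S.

Σm(0, 2, 4, 6, 7) = (NOT R AND NOT Q AND NOT S) OR (NOT R AND Q AND NOT S) OR (R AND NOT Q AND NOT S) OR (R AND Q AND NOT S) OR (R AND Q AND S)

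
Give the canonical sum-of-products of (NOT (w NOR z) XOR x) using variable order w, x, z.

Σm(1, 2, 4, 5) = (NOT w AND NOT x AND z) OR (NOT w AND x AND NOT z) OR (w AND NOT x AND NOT z) OR (w AND NOT x AND z)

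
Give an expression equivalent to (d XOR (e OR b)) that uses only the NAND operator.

((d NAND (d NAND ((e NAND e) NAND (b NAND b)))) NAND (((e NAND e) NAND (b NAND b)) NAND (d NAND ((e NAND e) NAND (b NAND b)))))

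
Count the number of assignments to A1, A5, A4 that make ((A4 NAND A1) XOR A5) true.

Satisfying assignments: (0,0,0), (0,0,1), (1,0,0), (1,1,1)
Count: 4 out of 8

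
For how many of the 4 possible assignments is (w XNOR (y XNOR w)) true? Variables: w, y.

Satisfying assignments: (0,1), (1,1)
Count: 2 out of 4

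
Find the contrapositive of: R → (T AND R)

Contrapositive: NOT (T AND R) → NOT R
Note: A statement and its contrapositive are logically equivalent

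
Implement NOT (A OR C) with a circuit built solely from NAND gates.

(((A NAND A) NAND (C NAND C)) NAND ((A NAND A) NAND (C NAND C)))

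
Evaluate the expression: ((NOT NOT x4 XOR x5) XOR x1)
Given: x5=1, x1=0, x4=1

Substituting: ((NOT NOT 1 XOR 1) XOR 0)
= 0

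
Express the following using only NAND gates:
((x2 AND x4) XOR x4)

((((x2 NAND x4) NAND (x2 NAND x4)) NAND (((x2 NAND x4) NAND (x2 NAND x4)) NAND x4)) NAND (x4 NAND (((x2 NAND x4) NAND (x2 NAND x4)) NAND x4)))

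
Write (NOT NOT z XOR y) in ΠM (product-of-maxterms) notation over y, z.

ΠM(0, 3) = (y OR z) AND (NOT y OR NOT z)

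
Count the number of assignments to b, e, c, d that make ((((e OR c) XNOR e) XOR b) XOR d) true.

Satisfying assignments: (0,0,0,0), (0,0,1,1), (0,1,0,0), (0,1,1,0), (1,0,0,1), (1,0,1,0), (1,1,0,1), (1,1,1,1)
Count: 8 out of 16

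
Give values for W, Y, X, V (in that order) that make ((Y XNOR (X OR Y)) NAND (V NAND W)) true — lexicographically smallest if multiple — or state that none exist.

W=0, Y=0, X=1, V=0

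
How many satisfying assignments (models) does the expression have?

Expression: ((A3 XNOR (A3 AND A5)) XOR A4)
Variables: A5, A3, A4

Satisfying assignments: (0,0,0), (0,1,1), (1,0,0), (1,1,0)
Count: 4 out of 8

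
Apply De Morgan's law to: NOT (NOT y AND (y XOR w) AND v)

y OR NOT (y XOR w) OR NOT v
De Morgan's: NOT(AND of terms) = OR of negations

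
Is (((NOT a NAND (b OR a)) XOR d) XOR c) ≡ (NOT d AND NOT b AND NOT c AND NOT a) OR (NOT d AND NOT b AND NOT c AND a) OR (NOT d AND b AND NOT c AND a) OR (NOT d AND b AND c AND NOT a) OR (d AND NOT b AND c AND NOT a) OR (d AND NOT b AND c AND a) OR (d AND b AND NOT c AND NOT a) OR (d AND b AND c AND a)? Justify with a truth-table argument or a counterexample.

Yes, they are equivalent — the two output columns agree on all 16 assignments:
d | b | c | a | Expression 1 | Expression 2
-------------------------------------------
0 | 0 | 0 | 0 | 1 | 1
0 | 0 | 0 | 1 | 1 | 1
0 | 0 | 1 | 0 | 0 | 0
0 | 0 | 1 | 1 | 0 | 0
0 | 1 | 0 | 0 | 0 | 0
0 | 1 | 0 | 1 | 1 | 1
0 | 1 | 1 | 0 | 1 | 1
0 | 1 | 1 | 1 | 0 | 0
1 | 0 | 0 | 0 | 0 | 0
1 | 0 | 0 | 1 | 0 | 0
1 | 0 | 1 | 0 | 1 | 1
1 | 0 | 1 | 1 | 1 | 1
1 | 1 | 0 | 0 | 1 | 1
1 | 1 | 0 | 1 | 0 | 0
1 | 1 | 1 | 0 | 0 | 0
1 | 1 | 1 | 1 | 1 | 1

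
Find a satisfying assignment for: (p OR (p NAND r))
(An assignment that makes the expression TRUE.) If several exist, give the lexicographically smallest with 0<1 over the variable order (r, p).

r=0, p=0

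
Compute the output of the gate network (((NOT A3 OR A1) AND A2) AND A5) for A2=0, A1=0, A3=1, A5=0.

Substituting: (((NOT 1 OR 0) AND 0) AND 0)
= 0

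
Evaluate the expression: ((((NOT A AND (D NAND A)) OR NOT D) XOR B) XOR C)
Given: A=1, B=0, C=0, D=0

Substituting: ((((NOT 1 AND (0 NAND 1)) OR NOT 0) XOR 0) XOR 0)
= 1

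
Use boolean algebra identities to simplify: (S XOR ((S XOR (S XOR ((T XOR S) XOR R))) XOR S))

By XOR self-cancellation ((E XOR v) XOR v = E) then XOR self-cancellation ((E XOR v) XOR v = E):
= ((T XOR S) XOR R)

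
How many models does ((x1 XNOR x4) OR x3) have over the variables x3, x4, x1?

Satisfying assignments: (0,0,0), (0,1,1), (1,0,0), (1,0,1), (1,1,0), (1,1,1)
Count: 6 out of 8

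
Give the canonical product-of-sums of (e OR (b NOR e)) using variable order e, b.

ΠM(1) = (e OR NOT b)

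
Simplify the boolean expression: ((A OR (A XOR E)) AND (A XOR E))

By absorption (E AND (E OR v) = E):
= (A XOR E)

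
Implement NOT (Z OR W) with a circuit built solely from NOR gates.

(((Z NOR W) NOR (Z NOR W)) NOR ((Z NOR W) NOR (Z NOR W)))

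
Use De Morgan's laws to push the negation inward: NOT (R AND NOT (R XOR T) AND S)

NOT R OR (R XOR T) OR NOT S
De Morgan's: NOT(AND of terms) = OR of negations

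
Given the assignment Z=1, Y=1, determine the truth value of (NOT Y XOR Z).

Substituting: (NOT 1 XOR 1)
= 1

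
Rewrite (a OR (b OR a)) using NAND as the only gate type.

((a NAND a) NAND (((b NAND b) NAND (a NAND a)) NAND ((b NAND b) NAND (a NAND a))))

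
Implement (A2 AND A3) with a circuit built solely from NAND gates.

((A2 NAND A3) NAND (A2 NAND A3))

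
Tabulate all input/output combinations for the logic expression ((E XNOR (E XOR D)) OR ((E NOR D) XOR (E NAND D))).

D | E | Output
--------------
0 | 0 | 1
0 | 1 | 1
1 | 0 | 1
1 | 1 | 0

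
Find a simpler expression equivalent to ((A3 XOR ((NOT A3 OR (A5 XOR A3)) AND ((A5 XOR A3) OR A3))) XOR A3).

By XOR self-cancellation ((E XOR v) XOR v = E) then distribution ((E OR v) AND (E OR NOT v) = E):
= (A5 XOR A3)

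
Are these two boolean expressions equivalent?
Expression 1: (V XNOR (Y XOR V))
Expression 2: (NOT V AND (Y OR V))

No. Counterexample: with Y=0, V=0, Expression 1 = 1 but Expression 2 = 0.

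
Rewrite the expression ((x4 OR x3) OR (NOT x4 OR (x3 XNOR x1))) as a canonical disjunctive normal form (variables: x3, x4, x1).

(NOT x3 AND NOT x4 AND NOT x1) OR (NOT x3 AND NOT x4 AND x1) OR (NOT x3 AND x4 AND NOT x1) OR (NOT x3 AND x4 AND x1) OR (x3 AND NOT x4 AND NOT x1) OR (x3 AND NOT x4 AND x1) OR (x3 AND x4 AND NOT x1) OR (x3 AND x4 AND x1)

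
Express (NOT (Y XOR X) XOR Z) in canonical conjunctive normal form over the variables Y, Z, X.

(Y OR Z OR NOT X) AND (Y OR NOT Z OR X) AND (NOT Y OR Z OR X) AND (NOT Y OR NOT Z OR NOT X)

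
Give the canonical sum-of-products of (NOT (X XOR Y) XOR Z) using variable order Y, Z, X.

Σm(0, 3, 5, 6) = (NOT Y AND NOT Z AND NOT X) OR (NOT Y AND Z AND X) OR (Y AND NOT Z AND X) OR (Y AND Z AND NOT X)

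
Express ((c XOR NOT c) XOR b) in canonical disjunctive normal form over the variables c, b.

(NOT c AND NOT b) OR (c AND NOT b)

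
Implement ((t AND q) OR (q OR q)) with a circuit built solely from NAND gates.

((((t NAND q) NAND (t NAND q)) NAND ((t NAND q) NAND (t NAND q))) NAND (((q NAND q) NAND (q NAND q)) NAND ((q NAND q) NAND (q NAND q))))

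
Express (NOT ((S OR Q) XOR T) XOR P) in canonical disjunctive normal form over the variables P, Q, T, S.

(NOT P AND NOT Q AND NOT T AND NOT S) OR (NOT P AND NOT Q AND T AND S) OR (NOT P AND Q AND T AND NOT S) OR (NOT P AND Q AND T AND S) OR (P AND NOT Q AND NOT T AND S) OR (P AND NOT Q AND T AND NOT S) OR (P AND Q AND NOT T AND NOT S) OR (P AND Q AND NOT T AND S)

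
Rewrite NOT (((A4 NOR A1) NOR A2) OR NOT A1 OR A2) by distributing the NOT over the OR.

NOT ((A4 NOR A1) NOR A2) AND A1 AND NOT A2
De Morgan's: NOT(OR of terms) = AND of negations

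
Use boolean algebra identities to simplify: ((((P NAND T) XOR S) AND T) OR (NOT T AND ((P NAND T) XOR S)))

By distribution ((E AND v) OR (E AND NOT v) = E):
= ((P NAND T) XOR S)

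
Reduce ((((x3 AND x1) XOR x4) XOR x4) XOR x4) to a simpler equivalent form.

By XOR self-cancellation ((E XOR v) XOR v = E):
= ((x3 AND x1) XOR x4)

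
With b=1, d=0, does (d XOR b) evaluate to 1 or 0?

Substituting: (0 XOR 1)
= 1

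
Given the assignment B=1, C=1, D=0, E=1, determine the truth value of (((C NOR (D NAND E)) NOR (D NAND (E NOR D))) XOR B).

Substituting: (((1 NOR (0 NAND 1)) NOR (0 NAND (1 NOR 0))) XOR 1)
= 1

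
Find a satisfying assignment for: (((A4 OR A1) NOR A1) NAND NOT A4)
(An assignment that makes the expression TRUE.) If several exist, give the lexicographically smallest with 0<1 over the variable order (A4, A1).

A4=0, A1=1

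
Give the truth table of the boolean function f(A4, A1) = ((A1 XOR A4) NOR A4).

A4 | A1 | Output
----------------
0 | 0 | 1
0 | 1 | 0
1 | 0 | 0
1 | 1 | 0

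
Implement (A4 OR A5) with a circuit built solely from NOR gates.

((A4 NOR A5) NOR (A4 NOR A5))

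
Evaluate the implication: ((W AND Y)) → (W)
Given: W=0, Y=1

Antecedent ((W AND Y)) = 0; consequent (W) = 0.
0 → 0 = 1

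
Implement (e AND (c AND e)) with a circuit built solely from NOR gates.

((e NOR e) NOR (((c NOR c) NOR (e NOR e)) NOR ((c NOR c) NOR (e NOR e))))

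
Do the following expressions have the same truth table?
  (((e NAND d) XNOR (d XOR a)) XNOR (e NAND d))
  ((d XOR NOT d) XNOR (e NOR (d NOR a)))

No. Counterexample: with e=0, d=1, a=1, Expression 1 = 0 but Expression 2 = 1.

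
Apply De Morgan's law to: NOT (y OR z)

NOT y AND NOT z
De Morgan's: NOT(OR of terms) = AND of negations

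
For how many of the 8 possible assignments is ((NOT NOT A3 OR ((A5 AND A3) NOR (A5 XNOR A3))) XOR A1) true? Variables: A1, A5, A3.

Satisfying assignments: (0,0,1), (0,1,0), (0,1,1), (1,0,0)
Count: 4 out of 8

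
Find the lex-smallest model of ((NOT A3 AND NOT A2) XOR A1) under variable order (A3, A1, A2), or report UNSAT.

A3=0, A1=0, A2=0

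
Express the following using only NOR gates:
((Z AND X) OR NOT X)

((((Z NOR Z) NOR (X NOR X)) NOR (X NOR X)) NOR (((Z NOR Z) NOR (X NOR X)) NOR (X NOR X)))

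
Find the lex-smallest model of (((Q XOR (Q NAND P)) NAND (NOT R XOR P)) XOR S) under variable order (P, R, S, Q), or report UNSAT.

P=0, R=0, S=0, Q=1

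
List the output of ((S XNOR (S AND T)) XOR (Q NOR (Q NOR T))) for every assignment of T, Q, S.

T | Q | S | Output
------------------
0 | 0 | 0 | 1
0 | 0 | 1 | 0
0 | 1 | 0 | 1
0 | 1 | 1 | 0
1 | 0 | 0 | 0
1 | 0 | 1 | 0
1 | 1 | 0 | 1
1 | 1 | 1 | 1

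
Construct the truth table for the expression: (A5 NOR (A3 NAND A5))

A3 | A5 | Output
----------------
0 | 0 | 0
0 | 1 | 0
1 | 0 | 0
1 | 1 | 0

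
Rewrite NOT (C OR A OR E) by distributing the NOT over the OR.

NOT C AND NOT A AND NOT E
De Morgan's: NOT(OR of terms) = AND of negations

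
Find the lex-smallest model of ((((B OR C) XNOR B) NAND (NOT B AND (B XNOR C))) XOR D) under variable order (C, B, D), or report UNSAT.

C=0, B=0, D=1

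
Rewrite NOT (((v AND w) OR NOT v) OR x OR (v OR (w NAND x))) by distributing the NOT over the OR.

NOT ((v AND w) OR NOT v) AND NOT x AND NOT (v OR (w NAND x))
De Morgan's: NOT(OR of terms) = AND of negations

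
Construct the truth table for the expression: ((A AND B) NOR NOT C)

C | B | A | Output
------------------
0 | 0 | 0 | 0
0 | 0 | 1 | 0
0 | 1 | 0 | 0
0 | 1 | 1 | 0
1 | 0 | 0 | 1
1 | 0 | 1 | 1
1 | 1 | 0 | 1
1 | 1 | 1 | 0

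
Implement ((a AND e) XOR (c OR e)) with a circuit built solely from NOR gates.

((((((a NOR a) NOR (e NOR e)) NOR ((c NOR e) NOR (c NOR e))) NOR (((a NOR a) NOR (e NOR e)) NOR ((c NOR e) NOR (c NOR e)))) NOR ((((a NOR a) NOR (e NOR e)) NOR ((c NOR e) NOR (c NOR e))) NOR (((a NOR a) NOR (e NOR e)) NOR ((c NOR e) NOR (c NOR e))))) NOR ((((((a NOR a) NOR (e NOR e)) NOR ((a NOR a) NOR (e NOR e))) NOR (((c NOR e) NOR (c NOR e)) NOR ((c NOR e) NOR (c NOR e)))) NOR ((((a NOR a) NOR (e NOR e)) NOR ((a NOR a) NOR (e NOR e))) NOR (((c NOR e) NOR (c NOR e)) NOR ((c NOR e) NOR (c NOR e))))) NOR (((((a NOR a) NOR (e NOR e)) NOR ((a NOR a) NOR (e NOR e))) NOR (((c NOR e) NOR (c NOR e)) NOR ((c NOR e) NOR (c NOR e)))) NOR ((((a NOR a) NOR (e NOR e)) NOR ((a NOR a) NOR (e NOR e))) NOR (((c NOR e) NOR (c NOR e)) NOR ((c NOR e) NOR (c NOR e)))))))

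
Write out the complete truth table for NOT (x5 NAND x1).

x5 | x1 | Output
----------------
0 | 0 | 0
0 | 1 | 0
1 | 0 | 0
1 | 1 | 1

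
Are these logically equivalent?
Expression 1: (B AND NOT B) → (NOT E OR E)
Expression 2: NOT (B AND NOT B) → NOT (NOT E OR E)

No, Inverse is not equivalent to original (counterexample: D=0, B=0, E=0)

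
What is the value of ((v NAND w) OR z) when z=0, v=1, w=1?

Substituting: ((1 NAND 1) OR 0)
= 0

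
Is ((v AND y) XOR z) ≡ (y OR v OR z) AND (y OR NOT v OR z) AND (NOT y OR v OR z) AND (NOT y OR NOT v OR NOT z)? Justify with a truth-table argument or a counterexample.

Yes, they are equivalent — the two output columns agree on all 8 assignments:
y | v | z | Expression 1 | Expression 2
---------------------------------------
0 | 0 | 0 | 0 | 0
0 | 0 | 1 | 1 | 1
0 | 1 | 0 | 0 | 0
0 | 1 | 1 | 1 | 1
1 | 0 | 0 | 0 | 0
1 | 0 | 1 | 1 | 1
1 | 1 | 0 | 1 | 1
1 | 1 | 1 | 0 | 0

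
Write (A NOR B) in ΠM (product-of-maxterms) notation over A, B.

ΠM(1, 2, 3) = (A OR NOT B) AND (NOT A OR B) AND (NOT A OR NOT B)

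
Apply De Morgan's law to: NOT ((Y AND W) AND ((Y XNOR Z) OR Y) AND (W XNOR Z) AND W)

NOT (Y AND W) OR NOT ((Y XNOR Z) OR Y) OR NOT (W XNOR Z) OR NOT W
De Morgan's: NOT(AND of terms) = OR of negations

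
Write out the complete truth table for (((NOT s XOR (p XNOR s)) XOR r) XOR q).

s | p | r | q | Output
----------------------
0 | 0 | 0 | 0 | 0
0 | 0 | 0 | 1 | 1
0 | 0 | 1 | 0 | 1
0 | 0 | 1 | 1 | 0
0 | 1 | 0 | 0 | 1
0 | 1 | 0 | 1 | 0
0 | 1 | 1 | 0 | 0
0 | 1 | 1 | 1 | 1
1 | 0 | 0 | 0 | 0
1 | 0 | 0 | 1 | 1
1 | 0 | 1 | 0 | 1
1 | 0 | 1 | 1 | 0
1 | 1 | 0 | 0 | 1
1 | 1 | 0 | 1 | 0
1 | 1 | 1 | 0 | 0
1 | 1 | 1 | 1 | 1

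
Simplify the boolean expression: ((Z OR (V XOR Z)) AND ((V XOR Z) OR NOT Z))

By distribution ((E OR v) AND (E OR NOT v) = E):
= (V XOR Z)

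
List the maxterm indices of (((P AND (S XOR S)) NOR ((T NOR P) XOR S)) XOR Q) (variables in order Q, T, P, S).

ΠM(0, 3, 5, 7, 9, 10, 12, 14) = (Q OR T OR P OR S) AND (Q OR T OR NOT P OR NOT S) AND (Q OR NOT T OR P OR NOT S) AND (Q OR NOT T OR NOT P OR NOT S) AND (NOT Q OR T OR P OR NOT S) AND (NOT Q OR T OR NOT P OR S) AND (NOT Q OR NOT T OR P OR S) AND (NOT Q OR NOT T OR NOT P OR S)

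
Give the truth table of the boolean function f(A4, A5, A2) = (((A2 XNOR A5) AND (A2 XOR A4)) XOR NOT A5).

A4 | A5 | A2 | Output
---------------------
0 | 0 | 0 | 1
0 | 0 | 1 | 1
0 | 1 | 0 | 0
0 | 1 | 1 | 1
1 | 0 | 0 | 0
1 | 0 | 1 | 1
1 | 1 | 0 | 0
1 | 1 | 1 | 0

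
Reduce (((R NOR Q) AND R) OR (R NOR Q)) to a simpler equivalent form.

By absorption (E OR (E AND v) = E):
= (R NOR Q)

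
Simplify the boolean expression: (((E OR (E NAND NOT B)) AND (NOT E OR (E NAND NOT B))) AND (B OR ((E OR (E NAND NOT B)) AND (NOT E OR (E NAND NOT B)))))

By absorption (E AND (E OR v) = E) then distribution ((E OR v) AND (E OR NOT v) = E):
= (E NAND NOT B)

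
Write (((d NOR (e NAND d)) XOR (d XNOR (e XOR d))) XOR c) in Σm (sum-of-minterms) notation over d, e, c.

Σm(0, 3, 4, 7) = (NOT d AND NOT e AND NOT c) OR (NOT d AND e AND c) OR (d AND NOT e AND NOT c) OR (d AND e AND c)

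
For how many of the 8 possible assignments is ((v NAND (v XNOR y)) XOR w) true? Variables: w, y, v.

Satisfying assignments: (0,0,0), (0,0,1), (0,1,0), (1,1,1)
Count: 4 out of 8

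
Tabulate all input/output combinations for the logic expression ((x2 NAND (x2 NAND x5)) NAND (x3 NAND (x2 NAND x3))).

x5 | x2 | x3 | Output
---------------------
0 | 0 | 0 | 0
0 | 0 | 1 | 1
0 | 1 | 0 | 1
0 | 1 | 1 | 1
1 | 0 | 0 | 0
1 | 0 | 1 | 1
1 | 1 | 0 | 0
1 | 1 | 1 | 0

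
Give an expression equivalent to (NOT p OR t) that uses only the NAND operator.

(((p NAND p) NAND (p NAND p)) NAND (t NAND t))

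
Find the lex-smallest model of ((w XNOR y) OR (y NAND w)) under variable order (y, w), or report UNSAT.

y=0, w=0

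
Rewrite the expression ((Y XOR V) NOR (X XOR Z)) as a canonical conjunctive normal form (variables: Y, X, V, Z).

(Y OR X OR V OR NOT Z) AND (Y OR X OR NOT V OR Z) AND (Y OR X OR NOT V OR NOT Z) AND (Y OR NOT X OR V OR Z) AND (Y OR NOT X OR NOT V OR Z) AND (Y OR NOT X OR NOT V OR NOT Z) AND (NOT Y OR X OR V OR Z) AND (NOT Y OR X OR V OR NOT Z) AND (NOT Y OR X OR NOT V OR NOT Z) AND (NOT Y OR NOT X OR V OR Z) AND (NOT Y OR NOT X OR V OR NOT Z) AND (NOT Y OR NOT X OR NOT V OR Z)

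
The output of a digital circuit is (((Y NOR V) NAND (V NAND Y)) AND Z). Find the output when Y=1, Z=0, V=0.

Substituting: (((1 NOR 0) NAND (0 NAND 1)) AND 0)
= 0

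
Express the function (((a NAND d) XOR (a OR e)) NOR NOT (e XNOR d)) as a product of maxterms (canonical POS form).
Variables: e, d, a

ΠM(0, 2, 3, 4, 5, 7) = (e OR d OR a) AND (e OR NOT d OR a) AND (e OR NOT d OR NOT a) AND (NOT e OR d OR a) AND (NOT e OR d OR NOT a) AND (NOT e OR NOT d OR NOT a)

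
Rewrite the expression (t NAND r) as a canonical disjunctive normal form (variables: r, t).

(NOT r AND NOT t) OR (NOT r AND t) OR (r AND NOT t)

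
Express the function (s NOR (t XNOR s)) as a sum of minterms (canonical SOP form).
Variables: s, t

Σm(1) = (NOT s AND t)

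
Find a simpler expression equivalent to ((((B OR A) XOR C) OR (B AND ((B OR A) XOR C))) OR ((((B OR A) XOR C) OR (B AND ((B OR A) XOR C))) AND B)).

By absorption (E OR (E AND v) = E) then absorption (E OR (E AND v) = E):
= ((B OR A) XOR C)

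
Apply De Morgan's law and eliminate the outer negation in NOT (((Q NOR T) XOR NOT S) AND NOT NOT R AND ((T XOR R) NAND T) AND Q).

NOT ((Q NOR T) XOR NOT S) OR NOT R OR NOT ((T XOR R) NAND T) OR NOT Q
De Morgan's: NOT(AND of terms) = OR of negations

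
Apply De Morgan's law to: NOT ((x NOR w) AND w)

NOT (x NOR w) OR NOT w
De Morgan's: NOT(AND of terms) = OR of negations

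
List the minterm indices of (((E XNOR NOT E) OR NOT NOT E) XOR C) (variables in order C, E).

Σm(1, 2) = (NOT C AND E) OR (C AND NOT E)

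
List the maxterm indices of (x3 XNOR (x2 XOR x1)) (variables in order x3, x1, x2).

ΠM(1, 2, 4, 7) = (x3 OR x1 OR NOT x2) AND (x3 OR NOT x1 OR x2) AND (NOT x3 OR x1 OR x2) AND (NOT x3 OR NOT x1 OR NOT x2)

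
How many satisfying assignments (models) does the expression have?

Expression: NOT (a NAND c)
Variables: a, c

Satisfying assignments: (1,1)
Count: 1 out of 4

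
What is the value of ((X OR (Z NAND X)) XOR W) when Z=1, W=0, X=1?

Substituting: ((1 OR (1 NAND 1)) XOR 0)
= 1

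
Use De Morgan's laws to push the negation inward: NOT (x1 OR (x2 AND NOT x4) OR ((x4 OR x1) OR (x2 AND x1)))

NOT x1 AND NOT (x2 AND NOT x4) AND NOT ((x4 OR x1) OR (x2 AND x1))
De Morgan's: NOT(OR of terms) = AND of negations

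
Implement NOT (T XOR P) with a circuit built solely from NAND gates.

(((T NAND (T NAND P)) NAND (P NAND (T NAND P))) NAND ((T NAND (T NAND P)) NAND (P NAND (T NAND P))))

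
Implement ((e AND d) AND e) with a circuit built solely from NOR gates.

((((e NOR e) NOR (d NOR d)) NOR ((e NOR e) NOR (d NOR d))) NOR (e NOR e))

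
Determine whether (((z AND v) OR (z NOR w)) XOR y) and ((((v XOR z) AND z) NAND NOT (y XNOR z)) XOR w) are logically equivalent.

No. Counterexample: with z=0, w=0, v=0, y=1, Expression 1 = 0 but Expression 2 = 1.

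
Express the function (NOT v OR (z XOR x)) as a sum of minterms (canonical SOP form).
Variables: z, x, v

Σm(0, 2, 3, 4, 5, 6) = (NOT z AND NOT x AND NOT v) OR (NOT z AND x AND NOT v) OR (NOT z AND x AND v) OR (z AND NOT x AND NOT v) OR (z AND NOT x AND v) OR (z AND x AND NOT v)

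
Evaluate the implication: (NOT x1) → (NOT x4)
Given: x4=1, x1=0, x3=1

Antecedent (NOT x1) = 1; consequent (NOT x4) = 0.
1 → 0 = 0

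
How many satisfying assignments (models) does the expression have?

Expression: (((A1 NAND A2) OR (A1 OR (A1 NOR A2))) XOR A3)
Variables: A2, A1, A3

Satisfying assignments: (0,0,0), (0,1,0), (1,0,0), (1,1,0)
Count: 4 out of 8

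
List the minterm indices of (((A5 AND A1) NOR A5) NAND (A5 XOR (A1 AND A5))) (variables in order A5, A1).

Σm(0, 1, 2, 3) = (NOT A5 AND NOT A1) OR (NOT A5 AND A1) OR (A5 AND NOT A1) OR (A5 AND A1)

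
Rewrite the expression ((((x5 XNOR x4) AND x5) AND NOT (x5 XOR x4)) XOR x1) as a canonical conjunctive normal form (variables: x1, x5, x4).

(x1 OR x5 OR x4) AND (x1 OR x5 OR NOT x4) AND (x1 OR NOT x5 OR x4) AND (NOT x1 OR NOT x5 OR NOT x4)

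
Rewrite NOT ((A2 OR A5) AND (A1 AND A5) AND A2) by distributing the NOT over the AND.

NOT (A2 OR A5) OR NOT (A1 AND A5) OR NOT A2
De Morgan's: NOT(AND of terms) = OR of negations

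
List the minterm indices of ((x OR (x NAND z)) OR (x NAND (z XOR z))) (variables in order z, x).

Σm(0, 1, 2, 3) = (NOT z AND NOT x) OR (NOT z AND x) OR (z AND NOT x) OR (z AND x)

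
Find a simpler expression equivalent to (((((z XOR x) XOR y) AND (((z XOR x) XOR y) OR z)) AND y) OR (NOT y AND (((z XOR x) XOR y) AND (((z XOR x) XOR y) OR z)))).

By distribution ((E AND v) OR (E AND NOT v) = E) then absorption (E AND (E OR v) = E):
= ((z XOR x) XOR y)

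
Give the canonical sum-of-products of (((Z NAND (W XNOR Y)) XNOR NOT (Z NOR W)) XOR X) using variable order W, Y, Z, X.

Σm(1, 3, 5, 6, 8, 10, 12, 15) = (NOT W AND NOT Y AND NOT Z AND X) OR (NOT W AND NOT Y AND Z AND X) OR (NOT W AND Y AND NOT Z AND X) OR (NOT W AND Y AND Z AND NOT X) OR (W AND NOT Y AND NOT Z AND NOT X) OR (W AND NOT Y AND Z AND NOT X) OR (W AND Y AND NOT Z AND NOT X) OR (W AND Y AND Z AND X)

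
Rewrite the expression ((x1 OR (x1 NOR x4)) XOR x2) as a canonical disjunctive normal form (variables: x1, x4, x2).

(NOT x1 AND NOT x4 AND NOT x2) OR (NOT x1 AND x4 AND x2) OR (x1 AND NOT x4 AND NOT x2) OR (x1 AND x4 AND NOT x2)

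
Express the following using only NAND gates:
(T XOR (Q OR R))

((T NAND (T NAND ((Q NAND Q) NAND (R NAND R)))) NAND (((Q NAND Q) NAND (R NAND R)) NAND (T NAND ((Q NAND Q) NAND (R NAND R)))))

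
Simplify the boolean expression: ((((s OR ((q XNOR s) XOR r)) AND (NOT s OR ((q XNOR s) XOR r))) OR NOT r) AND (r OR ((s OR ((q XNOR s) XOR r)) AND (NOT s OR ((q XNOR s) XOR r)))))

By distribution ((E OR v) AND (E OR NOT v) = E) then distribution ((E OR v) AND (E OR NOT v) = E):
= ((q XNOR s) XOR r)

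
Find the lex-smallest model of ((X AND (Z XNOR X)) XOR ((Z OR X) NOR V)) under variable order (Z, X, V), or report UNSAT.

Z=0, X=0, V=0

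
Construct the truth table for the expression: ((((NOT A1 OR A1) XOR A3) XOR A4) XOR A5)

A1 | A3 | A4 | A5 | Output
--------------------------
0 | 0 | 0 | 0 | 1
0 | 0 | 0 | 1 | 0
0 | 0 | 1 | 0 | 0
0 | 0 | 1 | 1 | 1
0 | 1 | 0 | 0 | 0
0 | 1 | 0 | 1 | 1
0 | 1 | 1 | 0 | 1
0 | 1 | 1 | 1 | 0
1 | 0 | 0 | 0 | 1
1 | 0 | 0 | 1 | 0
1 | 0 | 1 | 0 | 0
1 | 0 | 1 | 1 | 1
1 | 1 | 0 | 0 | 0
1 | 1 | 0 | 1 | 1
1 | 1 | 1 | 0 | 1
1 | 1 | 1 | 1 | 0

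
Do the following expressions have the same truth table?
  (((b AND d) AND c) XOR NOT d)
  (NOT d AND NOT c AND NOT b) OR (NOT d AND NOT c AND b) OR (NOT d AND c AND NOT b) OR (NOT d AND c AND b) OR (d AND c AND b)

Yes, they are equivalent — the two output columns agree on all 8 assignments:
d | c | b | Expression 1 | Expression 2
---------------------------------------
0 | 0 | 0 | 1 | 1
0 | 0 | 1 | 1 | 1
0 | 1 | 0 | 1 | 1
0 | 1 | 1 | 1 | 1
1 | 0 | 0 | 0 | 0
1 | 0 | 1 | 0 | 0
1 | 1 | 0 | 0 | 0
1 | 1 | 1 | 1 | 1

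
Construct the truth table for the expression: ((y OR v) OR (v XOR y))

v | y | Output
--------------
0 | 0 | 0
0 | 1 | 1
1 | 0 | 1
1 | 1 | 1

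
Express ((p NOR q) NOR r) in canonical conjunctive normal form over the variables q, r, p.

(q OR r OR p) AND (q OR NOT r OR p) AND (q OR NOT r OR NOT p) AND (NOT q OR NOT r OR p) AND (NOT q OR NOT r OR NOT p)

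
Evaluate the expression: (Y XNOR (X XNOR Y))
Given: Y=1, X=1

Substituting: (1 XNOR (1 XNOR 1))
= 1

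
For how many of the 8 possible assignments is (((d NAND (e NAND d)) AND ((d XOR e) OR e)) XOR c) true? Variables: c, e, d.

Satisfying assignments: (0,1,0), (0,1,1), (1,0,0), (1,0,1)
Count: 4 out of 8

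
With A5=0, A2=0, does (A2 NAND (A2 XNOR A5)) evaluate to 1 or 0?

Substituting: (0 NAND (0 XNOR 0))
= 1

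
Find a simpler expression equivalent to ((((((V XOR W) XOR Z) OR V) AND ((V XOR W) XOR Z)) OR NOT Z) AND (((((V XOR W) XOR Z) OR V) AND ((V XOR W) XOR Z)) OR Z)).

By distribution ((E OR v) AND (E OR NOT v) = E) then absorption (E AND (E OR v) = E):
= ((V XOR W) XOR Z)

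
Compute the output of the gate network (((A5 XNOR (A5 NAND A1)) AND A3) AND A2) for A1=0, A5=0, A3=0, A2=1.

Substituting: (((0 XNOR (0 NAND 0)) AND 0) AND 1)
= 0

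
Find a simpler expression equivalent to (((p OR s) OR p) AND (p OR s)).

By absorption (E AND (E OR v) = E):
= (p OR s)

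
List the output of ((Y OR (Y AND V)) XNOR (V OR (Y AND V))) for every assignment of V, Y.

V | Y | Output
--------------
0 | 0 | 1
0 | 1 | 0
1 | 0 | 0
1 | 1 | 1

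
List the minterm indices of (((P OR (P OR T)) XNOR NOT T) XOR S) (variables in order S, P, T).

Σm(2, 4, 5, 7) = (NOT S AND P AND NOT T) OR (S AND NOT P AND NOT T) OR (S AND NOT P AND T) OR (S AND P AND T)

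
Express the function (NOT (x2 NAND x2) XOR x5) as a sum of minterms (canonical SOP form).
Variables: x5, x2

Σm(1, 2) = (NOT x5 AND x2) OR (x5 AND NOT x2)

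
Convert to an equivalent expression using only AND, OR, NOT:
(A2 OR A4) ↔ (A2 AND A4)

((A2 OR A4) AND (A2 AND A4)) OR (NOT (A2 OR A4) AND NOT (A2 AND A4))
(Biconditional = both true or both false)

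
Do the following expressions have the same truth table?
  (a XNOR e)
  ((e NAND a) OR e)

No. Counterexample: with e=0, a=1, Expression 1 = 0 but Expression 2 = 1.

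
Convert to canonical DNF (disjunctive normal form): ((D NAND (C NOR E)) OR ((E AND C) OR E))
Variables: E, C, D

(NOT E AND NOT C AND NOT D) OR (NOT E AND C AND NOT D) OR (NOT E AND C AND D) OR (E AND NOT C AND NOT D) OR (E AND NOT C AND D) OR (E AND C AND NOT D) OR (E AND C AND D)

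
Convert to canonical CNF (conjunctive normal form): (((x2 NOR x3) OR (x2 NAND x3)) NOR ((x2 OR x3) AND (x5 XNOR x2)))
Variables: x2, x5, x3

(x2 OR x5 OR x3) AND (x2 OR x5 OR NOT x3) AND (x2 OR NOT x5 OR x3) AND (x2 OR NOT x5 OR NOT x3) AND (NOT x2 OR x5 OR x3) AND (NOT x2 OR NOT x5 OR x3) AND (NOT x2 OR NOT x5 OR NOT x3)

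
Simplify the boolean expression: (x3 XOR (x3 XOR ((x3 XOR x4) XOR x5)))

By XOR self-cancellation ((E XOR v) XOR v = E):
= ((x3 XOR x4) XOR x5)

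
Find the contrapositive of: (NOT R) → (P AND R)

Contrapositive: NOT (P AND R) → R
Note: A statement and its contrapositive are logically equivalent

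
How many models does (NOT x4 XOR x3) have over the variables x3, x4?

Satisfying assignments: (0,0), (1,1)
Count: 2 out of 4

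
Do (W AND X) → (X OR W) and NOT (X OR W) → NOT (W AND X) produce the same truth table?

Yes, Contrapositive is always equivalent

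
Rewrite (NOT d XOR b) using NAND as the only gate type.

(((d NAND d) NAND ((d NAND d) NAND b)) NAND (b NAND ((d NAND d) NAND b)))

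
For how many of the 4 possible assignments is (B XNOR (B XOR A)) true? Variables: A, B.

Satisfying assignments: (0,0), (0,1)
Count: 2 out of 4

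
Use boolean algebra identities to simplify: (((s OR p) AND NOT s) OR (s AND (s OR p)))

By distribution ((E AND v) OR (E AND NOT v) = E):
= (s OR p)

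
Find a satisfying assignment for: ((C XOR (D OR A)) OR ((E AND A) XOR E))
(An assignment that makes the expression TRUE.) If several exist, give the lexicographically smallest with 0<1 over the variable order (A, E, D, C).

A=0, E=0, D=0, C=1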